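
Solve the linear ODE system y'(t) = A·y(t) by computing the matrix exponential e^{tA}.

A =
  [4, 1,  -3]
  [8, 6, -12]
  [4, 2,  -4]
e^{tA} =
  [2*t*exp(2*t) + exp(2*t), t*exp(2*t), -3*t*exp(2*t)]
  [8*t*exp(2*t), 4*t*exp(2*t) + exp(2*t), -12*t*exp(2*t)]
  [4*t*exp(2*t), 2*t*exp(2*t), -6*t*exp(2*t) + exp(2*t)]

Strategy: write A = P · J · P⁻¹ where J is a Jordan canonical form, so e^{tA} = P · e^{tJ} · P⁻¹, and e^{tJ} can be computed block-by-block.

A has Jordan form
J =
  [2, 1, 0]
  [0, 2, 0]
  [0, 0, 2]
(up to reordering of blocks).

Per-block formulas:
  For a 1×1 block at λ = 2: exp(t · [2]) = [e^(2t)].
  For a 2×2 Jordan block J_2(2): exp(t · J_2(2)) = e^(2t)·(I + t·N), where N is the 2×2 nilpotent shift.

After assembling e^{tJ} and conjugating by P, we get:

e^{tA} =
  [2*t*exp(2*t) + exp(2*t), t*exp(2*t), -3*t*exp(2*t)]
  [8*t*exp(2*t), 4*t*exp(2*t) + exp(2*t), -12*t*exp(2*t)]
  [4*t*exp(2*t), 2*t*exp(2*t), -6*t*exp(2*t) + exp(2*t)]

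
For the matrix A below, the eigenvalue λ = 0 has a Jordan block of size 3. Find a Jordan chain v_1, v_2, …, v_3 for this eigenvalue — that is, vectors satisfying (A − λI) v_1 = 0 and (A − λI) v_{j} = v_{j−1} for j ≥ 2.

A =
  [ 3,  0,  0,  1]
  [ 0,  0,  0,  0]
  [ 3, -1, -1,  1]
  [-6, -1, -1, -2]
A Jordan chain for λ = 0 of length 3:
v_1 = (3, 0, 0, -9)ᵀ
v_2 = (3, 0, 3, -6)ᵀ
v_3 = (1, 0, 0, 0)ᵀ

Let N = A − (0)·I. We want v_3 with N^3 v_3 = 0 but N^2 v_3 ≠ 0; then v_{j-1} := N · v_j for j = 3, …, 2.

Pick v_3 = (1, 0, 0, 0)ᵀ.
Then v_2 = N · v_3 = (3, 0, 3, -6)ᵀ.
Then v_1 = N · v_2 = (3, 0, 0, -9)ᵀ.

Sanity check: (A − (0)·I) v_1 = (0, 0, 0, 0)ᵀ = 0. ✓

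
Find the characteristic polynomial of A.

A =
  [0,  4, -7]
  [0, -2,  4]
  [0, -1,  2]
x^3

Expanding det(x·I − A) (e.g. by cofactor expansion or by noting that A is similar to its Jordan form J, which has the same characteristic polynomial as A) gives
  χ_A(x) = x^3
which factors as x^3. The eigenvalues (with algebraic multiplicities) are λ = 0 with multiplicity 3.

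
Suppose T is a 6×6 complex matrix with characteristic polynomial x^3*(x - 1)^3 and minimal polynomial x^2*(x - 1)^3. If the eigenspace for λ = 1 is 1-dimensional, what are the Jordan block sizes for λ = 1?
Block sizes for λ = 1: [3]

Step 1 — from the characteristic polynomial, algebraic multiplicity of λ = 1 is 3. From dim ker(T − (1)·I) = 1, there are exactly 1 Jordan blocks for λ = 1.
Step 2 — from the minimal polynomial, the factor (x − 1)^3 tells us the largest block for λ = 1 has size 3.
Step 3 — with total size 3, 1 blocks, and largest block 3, the block sizes (in nonincreasing order) are [3].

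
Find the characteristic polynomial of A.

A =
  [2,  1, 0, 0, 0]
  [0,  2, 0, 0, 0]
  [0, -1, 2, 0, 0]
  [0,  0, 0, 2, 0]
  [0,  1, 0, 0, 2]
x^5 - 10*x^4 + 40*x^3 - 80*x^2 + 80*x - 32

Expanding det(x·I − A) (e.g. by cofactor expansion or by noting that A is similar to its Jordan form J, which has the same characteristic polynomial as A) gives
  χ_A(x) = x^5 - 10*x^4 + 40*x^3 - 80*x^2 + 80*x - 32
which factors as (x - 2)^5. The eigenvalues (with algebraic multiplicities) are λ = 2 with multiplicity 5.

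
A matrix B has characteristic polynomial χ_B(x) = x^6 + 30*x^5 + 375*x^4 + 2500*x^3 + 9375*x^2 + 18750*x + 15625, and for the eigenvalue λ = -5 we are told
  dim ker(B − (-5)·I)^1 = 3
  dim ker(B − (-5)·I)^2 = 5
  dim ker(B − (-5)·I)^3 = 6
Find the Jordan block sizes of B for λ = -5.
Block sizes for λ = -5: [3, 2, 1]

From the dimensions of kernels of powers, the number of Jordan blocks of size at least j is d_j − d_{j−1} where d_j = dim ker(N^j) (with d_0 = 0). Computing the differences gives [3, 2, 1].
The number of blocks of size exactly k is (#blocks of size ≥ k) − (#blocks of size ≥ k + 1), so the partition is: 1 block(s) of size 1, 1 block(s) of size 2, 1 block(s) of size 3.
In nonincreasing order the block sizes are [3, 2, 1].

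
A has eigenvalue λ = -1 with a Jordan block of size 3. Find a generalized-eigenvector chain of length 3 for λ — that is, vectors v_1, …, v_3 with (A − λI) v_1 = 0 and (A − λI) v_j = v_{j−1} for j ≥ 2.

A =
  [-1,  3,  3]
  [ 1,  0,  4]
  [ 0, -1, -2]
A Jordan chain for λ = -1 of length 3:
v_1 = (3, 1, -1)ᵀ
v_2 = (0, 1, 0)ᵀ
v_3 = (1, 0, 0)ᵀ

Let N = A − (-1)·I. We want v_3 with N^3 v_3 = 0 but N^2 v_3 ≠ 0; then v_{j-1} := N · v_j for j = 3, …, 2.

Pick v_3 = (1, 0, 0)ᵀ.
Then v_2 = N · v_3 = (0, 1, 0)ᵀ.
Then v_1 = N · v_2 = (3, 1, -1)ᵀ.

Sanity check: (A − (-1)·I) v_1 = (0, 0, 0)ᵀ = 0. ✓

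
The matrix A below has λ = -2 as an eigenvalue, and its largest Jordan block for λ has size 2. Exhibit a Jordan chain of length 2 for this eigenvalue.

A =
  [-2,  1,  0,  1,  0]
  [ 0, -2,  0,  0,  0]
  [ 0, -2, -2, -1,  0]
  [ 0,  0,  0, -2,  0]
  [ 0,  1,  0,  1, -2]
A Jordan chain for λ = -2 of length 2:
v_1 = (1, 0, -2, 0, 1)ᵀ
v_2 = (0, 1, 0, 0, 0)ᵀ

Let N = A − (-2)·I. We want v_2 with N^2 v_2 = 0 but N^1 v_2 ≠ 0; then v_{j-1} := N · v_j for j = 2, …, 2.

Pick v_2 = (0, 1, 0, 0, 0)ᵀ.
Then v_1 = N · v_2 = (1, 0, -2, 0, 1)ᵀ.

Sanity check: (A − (-2)·I) v_1 = (0, 0, 0, 0, 0)ᵀ = 0. ✓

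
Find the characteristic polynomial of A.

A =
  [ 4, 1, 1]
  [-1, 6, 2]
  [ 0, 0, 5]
x^3 - 15*x^2 + 75*x - 125

Expanding det(x·I − A) (e.g. by cofactor expansion or by noting that A is similar to its Jordan form J, which has the same characteristic polynomial as A) gives
  χ_A(x) = x^3 - 15*x^2 + 75*x - 125
which factors as (x - 5)^3. The eigenvalues (with algebraic multiplicities) are λ = 5 with multiplicity 3.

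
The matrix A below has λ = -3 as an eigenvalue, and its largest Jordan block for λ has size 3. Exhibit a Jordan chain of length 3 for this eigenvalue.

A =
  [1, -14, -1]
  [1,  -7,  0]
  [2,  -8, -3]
A Jordan chain for λ = -3 of length 3:
v_1 = (8, 2, 4)ᵀ
v_2 = (-14, -4, -8)ᵀ
v_3 = (0, 1, 0)ᵀ

Let N = A − (-3)·I. We want v_3 with N^3 v_3 = 0 but N^2 v_3 ≠ 0; then v_{j-1} := N · v_j for j = 3, …, 2.

Pick v_3 = (0, 1, 0)ᵀ.
Then v_2 = N · v_3 = (-14, -4, -8)ᵀ.
Then v_1 = N · v_2 = (8, 2, 4)ᵀ.

Sanity check: (A − (-3)·I) v_1 = (0, 0, 0)ᵀ = 0. ✓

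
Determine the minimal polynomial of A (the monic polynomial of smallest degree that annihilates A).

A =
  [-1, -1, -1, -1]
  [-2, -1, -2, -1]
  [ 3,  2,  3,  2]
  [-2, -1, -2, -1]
x^3

The characteristic polynomial is χ_A(x) = x^4, so the eigenvalues are known. The minimal polynomial is
  m_A(x) = Π_λ (x − λ)^{k_λ}
where k_λ is the size of the *largest* Jordan block for λ (equivalently, the smallest k with (A − λI)^k v = 0 for every generalised eigenvector v of λ).

  λ = 0: largest Jordan block has size 3, contributing (x − 0)^3

So m_A(x) = x^3 = x^3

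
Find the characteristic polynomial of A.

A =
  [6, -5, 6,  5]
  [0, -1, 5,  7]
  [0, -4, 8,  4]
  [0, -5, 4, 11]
x^4 - 24*x^3 + 216*x^2 - 864*x + 1296

Expanding det(x·I − A) (e.g. by cofactor expansion or by noting that A is similar to its Jordan form J, which has the same characteristic polynomial as A) gives
  χ_A(x) = x^4 - 24*x^3 + 216*x^2 - 864*x + 1296
which factors as (x - 6)^4. The eigenvalues (with algebraic multiplicities) are λ = 6 with multiplicity 4.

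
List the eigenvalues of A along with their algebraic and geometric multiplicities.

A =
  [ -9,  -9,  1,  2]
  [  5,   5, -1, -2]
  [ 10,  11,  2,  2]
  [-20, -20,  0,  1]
λ = -4: alg = 1, geom = 1; λ = 1: alg = 3, geom = 2

Step 1 — factor the characteristic polynomial to read off the algebraic multiplicities:
  χ_A(x) = (x - 1)^3*(x + 4)

Step 2 — compute geometric multiplicities via the rank-nullity identity g(λ) = n − rank(A − λI):
  rank(A − (-4)·I) = 3, so dim ker(A − (-4)·I) = n − 3 = 1
  rank(A − (1)·I) = 2, so dim ker(A − (1)·I) = n − 2 = 2

Summary:
  λ = -4: algebraic multiplicity = 1, geometric multiplicity = 1
  λ = 1: algebraic multiplicity = 3, geometric multiplicity = 2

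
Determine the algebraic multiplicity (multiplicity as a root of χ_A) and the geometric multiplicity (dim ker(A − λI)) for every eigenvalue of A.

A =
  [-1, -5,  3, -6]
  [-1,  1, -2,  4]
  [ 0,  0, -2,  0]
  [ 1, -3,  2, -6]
λ = -2: alg = 4, geom = 2

Step 1 — factor the characteristic polynomial to read off the algebraic multiplicities:
  χ_A(x) = (x + 2)^4

Step 2 — compute geometric multiplicities via the rank-nullity identity g(λ) = n − rank(A − λI):
  rank(A − (-2)·I) = 2, so dim ker(A − (-2)·I) = n − 2 = 2

Summary:
  λ = -2: algebraic multiplicity = 4, geometric multiplicity = 2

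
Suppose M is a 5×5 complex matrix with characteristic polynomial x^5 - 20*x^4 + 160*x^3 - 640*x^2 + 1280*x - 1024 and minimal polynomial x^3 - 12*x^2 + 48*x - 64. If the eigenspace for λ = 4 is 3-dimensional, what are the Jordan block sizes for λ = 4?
Block sizes for λ = 4: [3, 1, 1]

Step 1 — from the characteristic polynomial, algebraic multiplicity of λ = 4 is 5. From dim ker(M − (4)·I) = 3, there are exactly 3 Jordan blocks for λ = 4.
Step 2 — from the minimal polynomial, the factor (x − 4)^3 tells us the largest block for λ = 4 has size 3.
Step 3 — with total size 5, 3 blocks, and largest block 3, the block sizes (in nonincreasing order) are [3, 1, 1].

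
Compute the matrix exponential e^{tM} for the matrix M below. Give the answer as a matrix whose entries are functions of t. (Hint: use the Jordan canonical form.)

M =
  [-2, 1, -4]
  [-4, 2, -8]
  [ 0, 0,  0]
e^{tM} =
  [1 - 2*t, t, -4*t]
  [-4*t, 2*t + 1, -8*t]
  [0, 0, 1]

Strategy: write M = P · J · P⁻¹ where J is a Jordan canonical form, so e^{tM} = P · e^{tJ} · P⁻¹, and e^{tJ} can be computed block-by-block.

M has Jordan form
J =
  [0, 1, 0]
  [0, 0, 0]
  [0, 0, 0]
(up to reordering of blocks).

Per-block formulas:
  For a 1×1 block at λ = 0: exp(t · [0]) = [e^(0t)].
  For a 2×2 Jordan block J_2(0): exp(t · J_2(0)) = e^(0t)·(I + t·N), where N is the 2×2 nilpotent shift.

After assembling e^{tJ} and conjugating by P, we get:

e^{tM} =
  [1 - 2*t, t, -4*t]
  [-4*t, 2*t + 1, -8*t]
  [0, 0, 1]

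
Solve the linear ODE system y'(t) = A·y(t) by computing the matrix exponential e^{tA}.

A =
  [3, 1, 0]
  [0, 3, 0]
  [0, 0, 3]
e^{tA} =
  [exp(3*t), t*exp(3*t), 0]
  [0, exp(3*t), 0]
  [0, 0, exp(3*t)]

Strategy: write A = P · J · P⁻¹ where J is a Jordan canonical form, so e^{tA} = P · e^{tJ} · P⁻¹, and e^{tJ} can be computed block-by-block.

A has Jordan form
J =
  [3, 1, 0]
  [0, 3, 0]
  [0, 0, 3]
(up to reordering of blocks).

Per-block formulas:
  For a 1×1 block at λ = 3: exp(t · [3]) = [e^(3t)].
  For a 2×2 Jordan block J_2(3): exp(t · J_2(3)) = e^(3t)·(I + t·N), where N is the 2×2 nilpotent shift.

After assembling e^{tJ} and conjugating by P, we get:

e^{tA} =
  [exp(3*t), t*exp(3*t), 0]
  [0, exp(3*t), 0]
  [0, 0, exp(3*t)]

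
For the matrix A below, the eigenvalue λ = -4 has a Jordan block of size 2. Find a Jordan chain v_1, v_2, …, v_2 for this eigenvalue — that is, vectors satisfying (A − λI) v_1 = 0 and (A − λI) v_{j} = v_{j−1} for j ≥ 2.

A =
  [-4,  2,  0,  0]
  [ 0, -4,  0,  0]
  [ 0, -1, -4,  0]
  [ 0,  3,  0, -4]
A Jordan chain for λ = -4 of length 2:
v_1 = (2, 0, -1, 3)ᵀ
v_2 = (0, 1, 0, 0)ᵀ

Let N = A − (-4)·I. We want v_2 with N^2 v_2 = 0 but N^1 v_2 ≠ 0; then v_{j-1} := N · v_j for j = 2, …, 2.

Pick v_2 = (0, 1, 0, 0)ᵀ.
Then v_1 = N · v_2 = (2, 0, -1, 3)ᵀ.

Sanity check: (A − (-4)·I) v_1 = (0, 0, 0, 0)ᵀ = 0. ✓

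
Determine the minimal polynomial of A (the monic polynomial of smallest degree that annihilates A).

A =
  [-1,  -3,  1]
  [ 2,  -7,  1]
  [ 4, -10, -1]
x^3 + 9*x^2 + 27*x + 27

The characteristic polynomial is χ_A(x) = (x + 3)^3, so the eigenvalues are known. The minimal polynomial is
  m_A(x) = Π_λ (x − λ)^{k_λ}
where k_λ is the size of the *largest* Jordan block for λ (equivalently, the smallest k with (A − λI)^k v = 0 for every generalised eigenvector v of λ).

  λ = -3: largest Jordan block has size 3, contributing (x + 3)^3

So m_A(x) = (x + 3)^3 = x^3 + 9*x^2 + 27*x + 27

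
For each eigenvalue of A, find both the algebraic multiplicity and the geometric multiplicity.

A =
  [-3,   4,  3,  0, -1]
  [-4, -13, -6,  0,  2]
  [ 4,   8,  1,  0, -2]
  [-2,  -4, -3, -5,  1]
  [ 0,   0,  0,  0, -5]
λ = -5: alg = 5, geom = 4

Step 1 — factor the characteristic polynomial to read off the algebraic multiplicities:
  χ_A(x) = (x + 5)^5

Step 2 — compute geometric multiplicities via the rank-nullity identity g(λ) = n − rank(A − λI):
  rank(A − (-5)·I) = 1, so dim ker(A − (-5)·I) = n − 1 = 4

Summary:
  λ = -5: algebraic multiplicity = 5, geometric multiplicity = 4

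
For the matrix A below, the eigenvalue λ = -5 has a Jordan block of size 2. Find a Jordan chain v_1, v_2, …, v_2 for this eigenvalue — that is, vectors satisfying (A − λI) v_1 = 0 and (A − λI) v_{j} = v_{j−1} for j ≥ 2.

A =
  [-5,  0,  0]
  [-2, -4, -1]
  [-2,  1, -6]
A Jordan chain for λ = -5 of length 2:
v_1 = (0, -2, -2)ᵀ
v_2 = (1, 0, 0)ᵀ

Let N = A − (-5)·I. We want v_2 with N^2 v_2 = 0 but N^1 v_2 ≠ 0; then v_{j-1} := N · v_j for j = 2, …, 2.

Pick v_2 = (1, 0, 0)ᵀ.
Then v_1 = N · v_2 = (0, -2, -2)ᵀ.

Sanity check: (A − (-5)·I) v_1 = (0, 0, 0)ᵀ = 0. ✓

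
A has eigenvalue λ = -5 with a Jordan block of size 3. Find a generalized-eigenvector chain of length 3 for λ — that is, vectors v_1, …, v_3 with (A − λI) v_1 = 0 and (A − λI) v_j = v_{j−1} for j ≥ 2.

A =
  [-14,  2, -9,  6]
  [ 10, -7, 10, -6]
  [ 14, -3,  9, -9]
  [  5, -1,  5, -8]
A Jordan chain for λ = -5 of length 3:
v_1 = (5, 0, -5, 0)ᵀ
v_2 = (-9, 10, 14, 5)ᵀ
v_3 = (1, 0, 0, 0)ᵀ

Let N = A − (-5)·I. We want v_3 with N^3 v_3 = 0 but N^2 v_3 ≠ 0; then v_{j-1} := N · v_j for j = 3, …, 2.

Pick v_3 = (1, 0, 0, 0)ᵀ.
Then v_2 = N · v_3 = (-9, 10, 14, 5)ᵀ.
Then v_1 = N · v_2 = (5, 0, -5, 0)ᵀ.

Sanity check: (A − (-5)·I) v_1 = (0, 0, 0, 0)ᵀ = 0. ✓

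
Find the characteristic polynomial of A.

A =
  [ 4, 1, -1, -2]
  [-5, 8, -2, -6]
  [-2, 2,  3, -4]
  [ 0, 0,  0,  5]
x^4 - 20*x^3 + 150*x^2 - 500*x + 625

Expanding det(x·I − A) (e.g. by cofactor expansion or by noting that A is similar to its Jordan form J, which has the same characteristic polynomial as A) gives
  χ_A(x) = x^4 - 20*x^3 + 150*x^2 - 500*x + 625
which factors as (x - 5)^4. The eigenvalues (with algebraic multiplicities) are λ = 5 with multiplicity 4.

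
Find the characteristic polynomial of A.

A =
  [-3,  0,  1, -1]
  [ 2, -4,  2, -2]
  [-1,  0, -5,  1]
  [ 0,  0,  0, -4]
x^4 + 16*x^3 + 96*x^2 + 256*x + 256

Expanding det(x·I − A) (e.g. by cofactor expansion or by noting that A is similar to its Jordan form J, which has the same characteristic polynomial as A) gives
  χ_A(x) = x^4 + 16*x^3 + 96*x^2 + 256*x + 256
which factors as (x + 4)^4. The eigenvalues (with algebraic multiplicities) are λ = -4 with multiplicity 4.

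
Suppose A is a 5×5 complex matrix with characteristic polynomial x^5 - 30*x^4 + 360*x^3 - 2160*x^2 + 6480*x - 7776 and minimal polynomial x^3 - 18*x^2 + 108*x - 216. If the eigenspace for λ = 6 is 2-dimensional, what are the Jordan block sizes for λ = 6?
Block sizes for λ = 6: [3, 2]

Step 1 — from the characteristic polynomial, algebraic multiplicity of λ = 6 is 5. From dim ker(A − (6)·I) = 2, there are exactly 2 Jordan blocks for λ = 6.
Step 2 — from the minimal polynomial, the factor (x − 6)^3 tells us the largest block for λ = 6 has size 3.
Step 3 — with total size 5, 2 blocks, and largest block 3, the block sizes (in nonincreasing order) are [3, 2].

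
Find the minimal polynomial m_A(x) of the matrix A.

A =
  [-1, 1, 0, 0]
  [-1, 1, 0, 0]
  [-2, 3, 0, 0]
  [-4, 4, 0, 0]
x^3

The characteristic polynomial is χ_A(x) = x^4, so the eigenvalues are known. The minimal polynomial is
  m_A(x) = Π_λ (x − λ)^{k_λ}
where k_λ is the size of the *largest* Jordan block for λ (equivalently, the smallest k with (A − λI)^k v = 0 for every generalised eigenvector v of λ).

  λ = 0: largest Jordan block has size 3, contributing (x − 0)^3

So m_A(x) = x^3 = x^3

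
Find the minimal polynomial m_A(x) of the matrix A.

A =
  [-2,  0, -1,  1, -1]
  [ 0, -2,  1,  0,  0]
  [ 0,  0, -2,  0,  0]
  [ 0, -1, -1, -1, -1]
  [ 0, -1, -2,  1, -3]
x^3 + 6*x^2 + 12*x + 8

The characteristic polynomial is χ_A(x) = (x + 2)^5, so the eigenvalues are known. The minimal polynomial is
  m_A(x) = Π_λ (x − λ)^{k_λ}
where k_λ is the size of the *largest* Jordan block for λ (equivalently, the smallest k with (A − λI)^k v = 0 for every generalised eigenvector v of λ).

  λ = -2: largest Jordan block has size 3, contributing (x + 2)^3

So m_A(x) = (x + 2)^3 = x^3 + 6*x^2 + 12*x + 8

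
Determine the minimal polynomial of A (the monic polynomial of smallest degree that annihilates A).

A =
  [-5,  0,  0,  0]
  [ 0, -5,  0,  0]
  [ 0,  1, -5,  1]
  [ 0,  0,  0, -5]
x^2 + 10*x + 25

The characteristic polynomial is χ_A(x) = (x + 5)^4, so the eigenvalues are known. The minimal polynomial is
  m_A(x) = Π_λ (x − λ)^{k_λ}
where k_λ is the size of the *largest* Jordan block for λ (equivalently, the smallest k with (A − λI)^k v = 0 for every generalised eigenvector v of λ).

  λ = -5: largest Jordan block has size 2, contributing (x + 5)^2

So m_A(x) = (x + 5)^2 = x^2 + 10*x + 25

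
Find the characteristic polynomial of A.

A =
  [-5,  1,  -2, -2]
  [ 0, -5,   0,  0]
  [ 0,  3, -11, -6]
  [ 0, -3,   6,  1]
x^4 + 20*x^3 + 150*x^2 + 500*x + 625

Expanding det(x·I − A) (e.g. by cofactor expansion or by noting that A is similar to its Jordan form J, which has the same characteristic polynomial as A) gives
  χ_A(x) = x^4 + 20*x^3 + 150*x^2 + 500*x + 625
which factors as (x + 5)^4. The eigenvalues (with algebraic multiplicities) are λ = -5 with multiplicity 4.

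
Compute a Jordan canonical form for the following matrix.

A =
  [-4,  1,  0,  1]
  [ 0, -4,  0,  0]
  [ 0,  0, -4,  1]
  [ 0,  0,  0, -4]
J_2(-4) ⊕ J_2(-4)

The characteristic polynomial is
  det(x·I − A) = x^4 + 16*x^3 + 96*x^2 + 256*x + 256 = (x + 4)^4

Eigenvalues and multiplicities (the geometric multiplicity of λ is n − rank(A − λI), which equals the number of Jordan blocks for λ):
  λ = -4: algebraic multiplicity = 4, geometric multiplicity = 2

Determining the block sizes for each eigenvalue:
  λ = -4: with am = 4 and gm = 2, the partition is not yet determined (e.g. several partitions of 4 into 2 parts exist). Let N = A − (-4)·I. Computing rank(N^1) = 2, rank(N^2) = 0; the number of blocks of size ≥ j is rank(N^{j−1}) − rank(N^j), giving [2, 2]. So we have 2 block(s) of size 2 → block sizes [2, 2]

Assembling the blocks gives a Jordan form
J =
  [-4,  1,  0,  0]
  [ 0, -4,  0,  0]
  [ 0,  0, -4,  1]
  [ 0,  0,  0, -4]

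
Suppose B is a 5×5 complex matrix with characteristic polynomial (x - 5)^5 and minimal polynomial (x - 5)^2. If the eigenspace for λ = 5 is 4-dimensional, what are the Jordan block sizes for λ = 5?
Block sizes for λ = 5: [2, 1, 1, 1]

Step 1 — from the characteristic polynomial, algebraic multiplicity of λ = 5 is 5. From dim ker(B − (5)·I) = 4, there are exactly 4 Jordan blocks for λ = 5.
Step 2 — from the minimal polynomial, the factor (x − 5)^2 tells us the largest block for λ = 5 has size 2.
Step 3 — with total size 5, 4 blocks, and largest block 2, the block sizes (in nonincreasing order) are [2, 1, 1, 1].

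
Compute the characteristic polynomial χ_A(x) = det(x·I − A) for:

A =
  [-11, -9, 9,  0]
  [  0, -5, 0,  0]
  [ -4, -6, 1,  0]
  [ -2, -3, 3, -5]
x^4 + 20*x^3 + 150*x^2 + 500*x + 625

Expanding det(x·I − A) (e.g. by cofactor expansion or by noting that A is similar to its Jordan form J, which has the same characteristic polynomial as A) gives
  χ_A(x) = x^4 + 20*x^3 + 150*x^2 + 500*x + 625
which factors as (x + 5)^4. The eigenvalues (with algebraic multiplicities) are λ = -5 with multiplicity 4.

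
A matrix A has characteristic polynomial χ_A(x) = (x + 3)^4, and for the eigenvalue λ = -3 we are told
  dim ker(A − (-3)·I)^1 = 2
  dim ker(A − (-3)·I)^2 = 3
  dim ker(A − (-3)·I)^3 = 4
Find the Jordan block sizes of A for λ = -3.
Block sizes for λ = -3: [3, 1]

From the dimensions of kernels of powers, the number of Jordan blocks of size at least j is d_j − d_{j−1} where d_j = dim ker(N^j) (with d_0 = 0). Computing the differences gives [2, 1, 1].
The number of blocks of size exactly k is (#blocks of size ≥ k) − (#blocks of size ≥ k + 1), so the partition is: 1 block(s) of size 1, 1 block(s) of size 3.
In nonincreasing order the block sizes are [3, 1].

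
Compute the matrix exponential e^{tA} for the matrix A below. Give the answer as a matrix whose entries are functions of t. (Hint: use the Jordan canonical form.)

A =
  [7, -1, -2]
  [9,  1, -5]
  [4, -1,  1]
e^{tA} =
  [-t^2*exp(3*t)/2 + 4*t*exp(3*t) + exp(3*t), -t*exp(3*t), t^2*exp(3*t)/2 - 2*t*exp(3*t)]
  [-t^2*exp(3*t) + 9*t*exp(3*t), -2*t*exp(3*t) + exp(3*t), t^2*exp(3*t) - 5*t*exp(3*t)]
  [-t^2*exp(3*t)/2 + 4*t*exp(3*t), -t*exp(3*t), t^2*exp(3*t)/2 - 2*t*exp(3*t) + exp(3*t)]

Strategy: write A = P · J · P⁻¹ where J is a Jordan canonical form, so e^{tA} = P · e^{tJ} · P⁻¹, and e^{tJ} can be computed block-by-block.

A has Jordan form
J =
  [3, 1, 0]
  [0, 3, 1]
  [0, 0, 3]
(up to reordering of blocks).

Per-block formulas:
  For a 3×3 Jordan block J_3(3): exp(t · J_3(3)) = e^(3t)·(I + t·N + (t^2/2)·N^2), where N is the 3×3 nilpotent shift.

After assembling e^{tJ} and conjugating by P, we get:

e^{tA} =
  [-t^2*exp(3*t)/2 + 4*t*exp(3*t) + exp(3*t), -t*exp(3*t), t^2*exp(3*t)/2 - 2*t*exp(3*t)]
  [-t^2*exp(3*t) + 9*t*exp(3*t), -2*t*exp(3*t) + exp(3*t), t^2*exp(3*t) - 5*t*exp(3*t)]
  [-t^2*exp(3*t)/2 + 4*t*exp(3*t), -t*exp(3*t), t^2*exp(3*t)/2 - 2*t*exp(3*t) + exp(3*t)]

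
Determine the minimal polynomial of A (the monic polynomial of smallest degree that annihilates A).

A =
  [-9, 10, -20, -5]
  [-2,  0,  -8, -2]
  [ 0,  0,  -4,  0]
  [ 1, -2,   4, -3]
x^2 + 8*x + 16

The characteristic polynomial is χ_A(x) = (x + 4)^4, so the eigenvalues are known. The minimal polynomial is
  m_A(x) = Π_λ (x − λ)^{k_λ}
where k_λ is the size of the *largest* Jordan block for λ (equivalently, the smallest k with (A − λI)^k v = 0 for every generalised eigenvector v of λ).

  λ = -4: largest Jordan block has size 2, contributing (x + 4)^2

So m_A(x) = (x + 4)^2 = x^2 + 8*x + 16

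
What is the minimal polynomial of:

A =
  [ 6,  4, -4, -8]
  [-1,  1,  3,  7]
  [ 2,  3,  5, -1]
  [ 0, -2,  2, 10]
x^4 - 22*x^3 + 180*x^2 - 648*x + 864

The characteristic polynomial is χ_A(x) = (x - 6)^3*(x - 4), so the eigenvalues are known. The minimal polynomial is
  m_A(x) = Π_λ (x − λ)^{k_λ}
where k_λ is the size of the *largest* Jordan block for λ (equivalently, the smallest k with (A − λI)^k v = 0 for every generalised eigenvector v of λ).

  λ = 4: largest Jordan block has size 1, contributing (x − 4)
  λ = 6: largest Jordan block has size 3, contributing (x − 6)^3

So m_A(x) = (x - 6)^3*(x - 4) = x^4 - 22*x^3 + 180*x^2 - 648*x + 864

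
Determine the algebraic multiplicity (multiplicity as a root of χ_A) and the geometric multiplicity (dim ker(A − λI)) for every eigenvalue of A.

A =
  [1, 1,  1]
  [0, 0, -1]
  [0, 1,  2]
λ = 1: alg = 3, geom = 2

Step 1 — factor the characteristic polynomial to read off the algebraic multiplicities:
  χ_A(x) = (x - 1)^3

Step 2 — compute geometric multiplicities via the rank-nullity identity g(λ) = n − rank(A − λI):
  rank(A − (1)·I) = 1, so dim ker(A − (1)·I) = n − 1 = 2

Summary:
  λ = 1: algebraic multiplicity = 3, geometric multiplicity = 2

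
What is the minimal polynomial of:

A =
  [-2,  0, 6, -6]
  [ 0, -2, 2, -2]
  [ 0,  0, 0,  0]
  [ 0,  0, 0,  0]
x^2 + 2*x

The characteristic polynomial is χ_A(x) = x^2*(x + 2)^2, so the eigenvalues are known. The minimal polynomial is
  m_A(x) = Π_λ (x − λ)^{k_λ}
where k_λ is the size of the *largest* Jordan block for λ (equivalently, the smallest k with (A − λI)^k v = 0 for every generalised eigenvector v of λ).

  λ = -2: largest Jordan block has size 1, contributing (x + 2)
  λ = 0: largest Jordan block has size 1, contributing (x − 0)

So m_A(x) = x*(x + 2) = x^2 + 2*x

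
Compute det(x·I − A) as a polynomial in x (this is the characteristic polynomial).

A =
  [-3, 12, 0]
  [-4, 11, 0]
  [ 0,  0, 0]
x^3 - 8*x^2 + 15*x

Expanding det(x·I − A) (e.g. by cofactor expansion or by noting that A is similar to its Jordan form J, which has the same characteristic polynomial as A) gives
  χ_A(x) = x^3 - 8*x^2 + 15*x
which factors as x*(x - 5)*(x - 3). The eigenvalues (with algebraic multiplicities) are λ = 0 with multiplicity 1, λ = 3 with multiplicity 1, λ = 5 with multiplicity 1.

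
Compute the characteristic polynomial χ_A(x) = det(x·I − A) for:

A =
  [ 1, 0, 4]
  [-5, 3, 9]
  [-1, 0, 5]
x^3 - 9*x^2 + 27*x - 27

Expanding det(x·I − A) (e.g. by cofactor expansion or by noting that A is similar to its Jordan form J, which has the same characteristic polynomial as A) gives
  χ_A(x) = x^3 - 9*x^2 + 27*x - 27
which factors as (x - 3)^3. The eigenvalues (with algebraic multiplicities) are λ = 3 with multiplicity 3.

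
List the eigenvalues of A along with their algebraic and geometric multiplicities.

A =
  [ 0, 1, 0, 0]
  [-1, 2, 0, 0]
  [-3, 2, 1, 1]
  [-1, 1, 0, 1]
λ = 1: alg = 4, geom = 2

Step 1 — factor the characteristic polynomial to read off the algebraic multiplicities:
  χ_A(x) = (x - 1)^4

Step 2 — compute geometric multiplicities via the rank-nullity identity g(λ) = n − rank(A − λI):
  rank(A − (1)·I) = 2, so dim ker(A − (1)·I) = n − 2 = 2

Summary:
  λ = 1: algebraic multiplicity = 4, geometric multiplicity = 2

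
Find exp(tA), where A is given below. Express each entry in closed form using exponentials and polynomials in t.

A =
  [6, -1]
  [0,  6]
e^{tA} =
  [exp(6*t), -t*exp(6*t)]
  [0, exp(6*t)]

Strategy: write A = P · J · P⁻¹ where J is a Jordan canonical form, so e^{tA} = P · e^{tJ} · P⁻¹, and e^{tJ} can be computed block-by-block.

A has Jordan form
J =
  [6, 1]
  [0, 6]
(up to reordering of blocks).

Per-block formulas:
  For a 2×2 Jordan block J_2(6): exp(t · J_2(6)) = e^(6t)·(I + t·N), where N is the 2×2 nilpotent shift.

After assembling e^{tJ} and conjugating by P, we get:

e^{tA} =
  [exp(6*t), -t*exp(6*t)]
  [0, exp(6*t)]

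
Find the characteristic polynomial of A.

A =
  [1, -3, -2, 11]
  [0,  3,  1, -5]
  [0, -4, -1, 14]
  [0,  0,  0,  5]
x^4 - 8*x^3 + 18*x^2 - 16*x + 5

Expanding det(x·I − A) (e.g. by cofactor expansion or by noting that A is similar to its Jordan form J, which has the same characteristic polynomial as A) gives
  χ_A(x) = x^4 - 8*x^3 + 18*x^2 - 16*x + 5
which factors as (x - 5)*(x - 1)^3. The eigenvalues (with algebraic multiplicities) are λ = 1 with multiplicity 3, λ = 5 with multiplicity 1.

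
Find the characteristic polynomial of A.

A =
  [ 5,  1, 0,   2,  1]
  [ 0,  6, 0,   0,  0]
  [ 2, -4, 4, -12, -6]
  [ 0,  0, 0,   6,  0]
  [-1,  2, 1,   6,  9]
x^5 - 30*x^4 + 360*x^3 - 2160*x^2 + 6480*x - 7776

Expanding det(x·I − A) (e.g. by cofactor expansion or by noting that A is similar to its Jordan form J, which has the same characteristic polynomial as A) gives
  χ_A(x) = x^5 - 30*x^4 + 360*x^3 - 2160*x^2 + 6480*x - 7776
which factors as (x - 6)^5. The eigenvalues (with algebraic multiplicities) are λ = 6 with multiplicity 5.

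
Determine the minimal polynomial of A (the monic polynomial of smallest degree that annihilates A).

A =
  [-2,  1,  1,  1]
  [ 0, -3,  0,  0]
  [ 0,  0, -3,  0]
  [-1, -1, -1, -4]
x^2 + 6*x + 9

The characteristic polynomial is χ_A(x) = (x + 3)^4, so the eigenvalues are known. The minimal polynomial is
  m_A(x) = Π_λ (x − λ)^{k_λ}
where k_λ is the size of the *largest* Jordan block for λ (equivalently, the smallest k with (A − λI)^k v = 0 for every generalised eigenvector v of λ).

  λ = -3: largest Jordan block has size 2, contributing (x + 3)^2

So m_A(x) = (x + 3)^2 = x^2 + 6*x + 9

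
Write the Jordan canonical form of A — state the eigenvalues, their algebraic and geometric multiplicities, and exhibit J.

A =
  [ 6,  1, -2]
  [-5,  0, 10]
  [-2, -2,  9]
J_2(5) ⊕ J_1(5)

The characteristic polynomial is
  det(x·I − A) = x^3 - 15*x^2 + 75*x - 125 = (x - 5)^3

Eigenvalues and multiplicities (the geometric multiplicity of λ is n − rank(A − λI), which equals the number of Jordan blocks for λ):
  λ = 5: algebraic multiplicity = 3, geometric multiplicity = 2

Determining the block sizes for each eigenvalue:
  λ = 5: 2 blocks summing to 3 forces exactly one block of size 2 and the rest size 1 → block sizes [2, 1]

Assembling the blocks gives a Jordan form
J =
  [5, 1, 0]
  [0, 5, 0]
  [0, 0, 5]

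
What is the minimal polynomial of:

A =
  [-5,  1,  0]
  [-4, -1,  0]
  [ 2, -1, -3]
x^2 + 6*x + 9

The characteristic polynomial is χ_A(x) = (x + 3)^3, so the eigenvalues are known. The minimal polynomial is
  m_A(x) = Π_λ (x − λ)^{k_λ}
where k_λ is the size of the *largest* Jordan block for λ (equivalently, the smallest k with (A − λI)^k v = 0 for every generalised eigenvector v of λ).

  λ = -3: largest Jordan block has size 2, contributing (x + 3)^2

So m_A(x) = (x + 3)^2 = x^2 + 6*x + 9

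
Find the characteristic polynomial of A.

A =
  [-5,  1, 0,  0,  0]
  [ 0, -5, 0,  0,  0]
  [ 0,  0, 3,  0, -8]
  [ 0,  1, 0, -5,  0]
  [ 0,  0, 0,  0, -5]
x^5 + 17*x^4 + 90*x^3 + 50*x^2 - 875*x - 1875

Expanding det(x·I − A) (e.g. by cofactor expansion or by noting that A is similar to its Jordan form J, which has the same characteristic polynomial as A) gives
  χ_A(x) = x^5 + 17*x^4 + 90*x^3 + 50*x^2 - 875*x - 1875
which factors as (x - 3)*(x + 5)^4. The eigenvalues (with algebraic multiplicities) are λ = -5 with multiplicity 4, λ = 3 with multiplicity 1.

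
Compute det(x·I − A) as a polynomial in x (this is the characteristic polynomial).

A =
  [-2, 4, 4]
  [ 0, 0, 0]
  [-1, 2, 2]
x^3

Expanding det(x·I − A) (e.g. by cofactor expansion or by noting that A is similar to its Jordan form J, which has the same characteristic polynomial as A) gives
  χ_A(x) = x^3
which factors as x^3. The eigenvalues (with algebraic multiplicities) are λ = 0 with multiplicity 3.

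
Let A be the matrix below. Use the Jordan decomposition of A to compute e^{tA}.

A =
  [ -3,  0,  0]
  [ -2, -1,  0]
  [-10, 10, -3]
e^{tA} =
  [exp(-3*t), 0, 0]
  [-exp(-t) + exp(-3*t), exp(-t), 0]
  [-5*exp(-t) + 5*exp(-3*t), 5*exp(-t) - 5*exp(-3*t), exp(-3*t)]

Strategy: write A = P · J · P⁻¹ where J is a Jordan canonical form, so e^{tA} = P · e^{tJ} · P⁻¹, and e^{tJ} can be computed block-by-block.

A has Jordan form
J =
  [-3,  0,  0]
  [ 0, -3,  0]
  [ 0,  0, -1]
(up to reordering of blocks).

Per-block formulas:
  For a 1×1 block at λ = -1: exp(t · [-1]) = [e^(-1t)].
  For a 1×1 block at λ = -3: exp(t · [-3]) = [e^(-3t)].

After assembling e^{tJ} and conjugating by P, we get:

e^{tA} =
  [exp(-3*t), 0, 0]
  [-exp(-t) + exp(-3*t), exp(-t), 0]
  [-5*exp(-t) + 5*exp(-3*t), 5*exp(-t) - 5*exp(-3*t), exp(-3*t)]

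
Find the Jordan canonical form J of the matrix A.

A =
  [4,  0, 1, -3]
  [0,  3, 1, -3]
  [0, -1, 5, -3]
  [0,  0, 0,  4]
J_3(4) ⊕ J_1(4)

The characteristic polynomial is
  det(x·I − A) = x^4 - 16*x^3 + 96*x^2 - 256*x + 256 = (x - 4)^4

Eigenvalues and multiplicities (the geometric multiplicity of λ is n − rank(A − λI), which equals the number of Jordan blocks for λ):
  λ = 4: algebraic multiplicity = 4, geometric multiplicity = 2

Determining the block sizes for each eigenvalue:
  λ = 4: with am = 4 and gm = 2, the partition is not yet determined (e.g. several partitions of 4 into 2 parts exist). Let N = A − (4)·I. Computing rank(N^1) = 2, rank(N^2) = 1, rank(N^3) = 0; the number of blocks of size ≥ j is rank(N^{j−1}) − rank(N^j), giving [2, 1, 1]. So we have 1 block(s) of size 3, 1 block(s) of size 1 → block sizes [3, 1]

Assembling the blocks gives a Jordan form
J =
  [4, 1, 0, 0]
  [0, 4, 1, 0]
  [0, 0, 4, 0]
  [0, 0, 0, 4]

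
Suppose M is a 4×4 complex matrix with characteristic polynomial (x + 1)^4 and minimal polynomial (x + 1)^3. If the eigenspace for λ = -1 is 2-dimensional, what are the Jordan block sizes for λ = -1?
Block sizes for λ = -1: [3, 1]

Step 1 — from the characteristic polynomial, algebraic multiplicity of λ = -1 is 4. From dim ker(M − (-1)·I) = 2, there are exactly 2 Jordan blocks for λ = -1.
Step 2 — from the minimal polynomial, the factor (x + 1)^3 tells us the largest block for λ = -1 has size 3.
Step 3 — with total size 4, 2 blocks, and largest block 3, the block sizes (in nonincreasing order) are [3, 1].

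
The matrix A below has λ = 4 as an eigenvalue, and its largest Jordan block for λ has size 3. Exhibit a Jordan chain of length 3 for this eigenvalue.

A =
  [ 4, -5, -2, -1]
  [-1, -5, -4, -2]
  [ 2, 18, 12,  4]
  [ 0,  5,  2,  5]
A Jordan chain for λ = 4 of length 3:
v_1 = (1, 1, -2, -1)ᵀ
v_2 = (0, -1, 2, 0)ᵀ
v_3 = (1, 0, 0, 0)ᵀ

Let N = A − (4)·I. We want v_3 with N^3 v_3 = 0 but N^2 v_3 ≠ 0; then v_{j-1} := N · v_j for j = 3, …, 2.

Pick v_3 = (1, 0, 0, 0)ᵀ.
Then v_2 = N · v_3 = (0, -1, 2, 0)ᵀ.
Then v_1 = N · v_2 = (1, 1, -2, -1)ᵀ.

Sanity check: (A − (4)·I) v_1 = (0, 0, 0, 0)ᵀ = 0. ✓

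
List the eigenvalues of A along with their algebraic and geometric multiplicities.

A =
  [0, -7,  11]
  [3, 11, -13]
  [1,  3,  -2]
λ = 3: alg = 3, geom = 1

Step 1 — factor the characteristic polynomial to read off the algebraic multiplicities:
  χ_A(x) = (x - 3)^3

Step 2 — compute geometric multiplicities via the rank-nullity identity g(λ) = n − rank(A − λI):
  rank(A − (3)·I) = 2, so dim ker(A − (3)·I) = n − 2 = 1

Summary:
  λ = 3: algebraic multiplicity = 3, geometric multiplicity = 1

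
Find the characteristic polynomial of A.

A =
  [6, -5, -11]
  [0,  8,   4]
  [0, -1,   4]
x^3 - 18*x^2 + 108*x - 216

Expanding det(x·I − A) (e.g. by cofactor expansion or by noting that A is similar to its Jordan form J, which has the same characteristic polynomial as A) gives
  χ_A(x) = x^3 - 18*x^2 + 108*x - 216
which factors as (x - 6)^3. The eigenvalues (with algebraic multiplicities) are λ = 6 with multiplicity 3.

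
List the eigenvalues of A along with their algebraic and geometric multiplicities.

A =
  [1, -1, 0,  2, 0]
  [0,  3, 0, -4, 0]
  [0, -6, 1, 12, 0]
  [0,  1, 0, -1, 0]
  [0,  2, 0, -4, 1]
λ = 1: alg = 5, geom = 4

Step 1 — factor the characteristic polynomial to read off the algebraic multiplicities:
  χ_A(x) = (x - 1)^5

Step 2 — compute geometric multiplicities via the rank-nullity identity g(λ) = n − rank(A − λI):
  rank(A − (1)·I) = 1, so dim ker(A − (1)·I) = n − 1 = 4

Summary:
  λ = 1: algebraic multiplicity = 5, geometric multiplicity = 4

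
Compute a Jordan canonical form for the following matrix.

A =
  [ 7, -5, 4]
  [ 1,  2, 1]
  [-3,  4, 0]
J_3(3)

The characteristic polynomial is
  det(x·I − A) = x^3 - 9*x^2 + 27*x - 27 = (x - 3)^3

Eigenvalues and multiplicities (the geometric multiplicity of λ is n − rank(A − λI), which equals the number of Jordan blocks for λ):
  λ = 3: algebraic multiplicity = 3, geometric multiplicity = 1

Determining the block sizes for each eigenvalue:
  λ = 3: one block (gm = 1), so the single block has size am = 3 → block sizes [3]

Assembling the blocks gives a Jordan form
J =
  [3, 1, 0]
  [0, 3, 1]
  [0, 0, 3]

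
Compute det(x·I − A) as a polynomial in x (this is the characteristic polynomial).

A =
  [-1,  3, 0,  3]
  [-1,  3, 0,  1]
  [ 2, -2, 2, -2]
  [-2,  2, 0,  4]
x^4 - 8*x^3 + 24*x^2 - 32*x + 16

Expanding det(x·I − A) (e.g. by cofactor expansion or by noting that A is similar to its Jordan form J, which has the same characteristic polynomial as A) gives
  χ_A(x) = x^4 - 8*x^3 + 24*x^2 - 32*x + 16
which factors as (x - 2)^4. The eigenvalues (with algebraic multiplicities) are λ = 2 with multiplicity 4.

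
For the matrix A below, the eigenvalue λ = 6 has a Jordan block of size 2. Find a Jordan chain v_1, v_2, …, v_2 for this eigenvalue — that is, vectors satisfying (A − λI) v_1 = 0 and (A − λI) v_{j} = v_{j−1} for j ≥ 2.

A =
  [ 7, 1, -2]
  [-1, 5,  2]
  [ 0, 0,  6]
A Jordan chain for λ = 6 of length 2:
v_1 = (1, -1, 0)ᵀ
v_2 = (1, 0, 0)ᵀ

Let N = A − (6)·I. We want v_2 with N^2 v_2 = 0 but N^1 v_2 ≠ 0; then v_{j-1} := N · v_j for j = 2, …, 2.

Pick v_2 = (1, 0, 0)ᵀ.
Then v_1 = N · v_2 = (1, -1, 0)ᵀ.

Sanity check: (A − (6)·I) v_1 = (0, 0, 0)ᵀ = 0. ✓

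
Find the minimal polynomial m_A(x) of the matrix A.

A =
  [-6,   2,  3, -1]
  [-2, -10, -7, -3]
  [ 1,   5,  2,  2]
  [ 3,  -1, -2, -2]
x^2 + 8*x + 16

The characteristic polynomial is χ_A(x) = (x + 4)^4, so the eigenvalues are known. The minimal polynomial is
  m_A(x) = Π_λ (x − λ)^{k_λ}
where k_λ is the size of the *largest* Jordan block for λ (equivalently, the smallest k with (A − λI)^k v = 0 for every generalised eigenvector v of λ).

  λ = -4: largest Jordan block has size 2, contributing (x + 4)^2

So m_A(x) = (x + 4)^2 = x^2 + 8*x + 16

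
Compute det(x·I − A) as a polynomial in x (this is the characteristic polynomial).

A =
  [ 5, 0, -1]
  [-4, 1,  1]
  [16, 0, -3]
x^3 - 3*x^2 + 3*x - 1

Expanding det(x·I − A) (e.g. by cofactor expansion or by noting that A is similar to its Jordan form J, which has the same characteristic polynomial as A) gives
  χ_A(x) = x^3 - 3*x^2 + 3*x - 1
which factors as (x - 1)^3. The eigenvalues (with algebraic multiplicities) are λ = 1 with multiplicity 3.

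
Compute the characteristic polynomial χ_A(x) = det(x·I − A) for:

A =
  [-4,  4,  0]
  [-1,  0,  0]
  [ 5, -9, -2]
x^3 + 6*x^2 + 12*x + 8

Expanding det(x·I − A) (e.g. by cofactor expansion or by noting that A is similar to its Jordan form J, which has the same characteristic polynomial as A) gives
  χ_A(x) = x^3 + 6*x^2 + 12*x + 8
which factors as (x + 2)^3. The eigenvalues (with algebraic multiplicities) are λ = -2 with multiplicity 3.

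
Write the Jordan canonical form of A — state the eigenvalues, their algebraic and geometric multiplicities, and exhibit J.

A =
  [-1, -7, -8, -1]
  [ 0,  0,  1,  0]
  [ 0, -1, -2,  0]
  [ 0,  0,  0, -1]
J_3(-1) ⊕ J_1(-1)

The characteristic polynomial is
  det(x·I − A) = x^4 + 4*x^3 + 6*x^2 + 4*x + 1 = (x + 1)^4

Eigenvalues and multiplicities (the geometric multiplicity of λ is n − rank(A − λI), which equals the number of Jordan blocks for λ):
  λ = -1: algebraic multiplicity = 4, geometric multiplicity = 2

Determining the block sizes for each eigenvalue:
  λ = -1: with am = 4 and gm = 2, the partition is not yet determined (e.g. several partitions of 4 into 2 parts exist). Let N = A − (-1)·I. Computing rank(N^1) = 2, rank(N^2) = 1, rank(N^3) = 0; the number of blocks of size ≥ j is rank(N^{j−1}) − rank(N^j), giving [2, 1, 1]. So we have 1 block(s) of size 3, 1 block(s) of size 1 → block sizes [3, 1]

Assembling the blocks gives a Jordan form
J =
  [-1,  1,  0,  0]
  [ 0, -1,  1,  0]
  [ 0,  0, -1,  0]
  [ 0,  0,  0, -1]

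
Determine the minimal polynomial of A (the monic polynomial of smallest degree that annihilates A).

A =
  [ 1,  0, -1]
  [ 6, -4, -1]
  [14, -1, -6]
x^3 + 9*x^2 + 27*x + 27

The characteristic polynomial is χ_A(x) = (x + 3)^3, so the eigenvalues are known. The minimal polynomial is
  m_A(x) = Π_λ (x − λ)^{k_λ}
where k_λ is the size of the *largest* Jordan block for λ (equivalently, the smallest k with (A − λI)^k v = 0 for every generalised eigenvector v of λ).

  λ = -3: largest Jordan block has size 3, contributing (x + 3)^3

So m_A(x) = (x + 3)^3 = x^3 + 9*x^2 + 27*x + 27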